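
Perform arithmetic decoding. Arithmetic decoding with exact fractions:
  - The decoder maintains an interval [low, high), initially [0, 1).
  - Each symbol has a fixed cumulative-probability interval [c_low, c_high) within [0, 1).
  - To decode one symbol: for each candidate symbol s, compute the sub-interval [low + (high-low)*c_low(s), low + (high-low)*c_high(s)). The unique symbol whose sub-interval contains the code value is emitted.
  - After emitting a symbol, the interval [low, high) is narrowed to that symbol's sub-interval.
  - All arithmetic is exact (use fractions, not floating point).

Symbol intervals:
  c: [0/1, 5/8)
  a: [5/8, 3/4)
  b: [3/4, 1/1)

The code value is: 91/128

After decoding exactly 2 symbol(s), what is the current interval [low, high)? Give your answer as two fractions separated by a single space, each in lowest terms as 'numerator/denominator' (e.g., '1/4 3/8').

Answer: 45/64 23/32

Derivation:
Step 1: interval [0/1, 1/1), width = 1/1 - 0/1 = 1/1
  'c': [0/1 + 1/1*0/1, 0/1 + 1/1*5/8) = [0/1, 5/8)
  'a': [0/1 + 1/1*5/8, 0/1 + 1/1*3/4) = [5/8, 3/4) <- contains code 91/128
  'b': [0/1 + 1/1*3/4, 0/1 + 1/1*1/1) = [3/4, 1/1)
  emit 'a', narrow to [5/8, 3/4)
Step 2: interval [5/8, 3/4), width = 3/4 - 5/8 = 1/8
  'c': [5/8 + 1/8*0/1, 5/8 + 1/8*5/8) = [5/8, 45/64)
  'a': [5/8 + 1/8*5/8, 5/8 + 1/8*3/4) = [45/64, 23/32) <- contains code 91/128
  'b': [5/8 + 1/8*3/4, 5/8 + 1/8*1/1) = [23/32, 3/4)
  emit 'a', narrow to [45/64, 23/32)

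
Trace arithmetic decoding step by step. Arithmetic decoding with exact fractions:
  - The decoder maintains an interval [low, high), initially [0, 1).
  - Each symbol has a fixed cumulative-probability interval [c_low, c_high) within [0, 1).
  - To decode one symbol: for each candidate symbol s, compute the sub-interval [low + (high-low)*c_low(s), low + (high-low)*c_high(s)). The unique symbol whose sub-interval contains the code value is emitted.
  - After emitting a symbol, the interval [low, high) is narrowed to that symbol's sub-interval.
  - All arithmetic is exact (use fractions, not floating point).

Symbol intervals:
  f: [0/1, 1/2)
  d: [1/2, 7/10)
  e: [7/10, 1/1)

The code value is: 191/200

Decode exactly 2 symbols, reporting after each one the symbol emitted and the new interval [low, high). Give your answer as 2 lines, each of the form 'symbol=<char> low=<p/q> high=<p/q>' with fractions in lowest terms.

Step 1: interval [0/1, 1/1), width = 1/1 - 0/1 = 1/1
  'f': [0/1 + 1/1*0/1, 0/1 + 1/1*1/2) = [0/1, 1/2)
  'd': [0/1 + 1/1*1/2, 0/1 + 1/1*7/10) = [1/2, 7/10)
  'e': [0/1 + 1/1*7/10, 0/1 + 1/1*1/1) = [7/10, 1/1) <- contains code 191/200
  emit 'e', narrow to [7/10, 1/1)
Step 2: interval [7/10, 1/1), width = 1/1 - 7/10 = 3/10
  'f': [7/10 + 3/10*0/1, 7/10 + 3/10*1/2) = [7/10, 17/20)
  'd': [7/10 + 3/10*1/2, 7/10 + 3/10*7/10) = [17/20, 91/100)
  'e': [7/10 + 3/10*7/10, 7/10 + 3/10*1/1) = [91/100, 1/1) <- contains code 191/200
  emit 'e', narrow to [91/100, 1/1)

Answer: symbol=e low=7/10 high=1/1
symbol=e low=91/100 high=1/1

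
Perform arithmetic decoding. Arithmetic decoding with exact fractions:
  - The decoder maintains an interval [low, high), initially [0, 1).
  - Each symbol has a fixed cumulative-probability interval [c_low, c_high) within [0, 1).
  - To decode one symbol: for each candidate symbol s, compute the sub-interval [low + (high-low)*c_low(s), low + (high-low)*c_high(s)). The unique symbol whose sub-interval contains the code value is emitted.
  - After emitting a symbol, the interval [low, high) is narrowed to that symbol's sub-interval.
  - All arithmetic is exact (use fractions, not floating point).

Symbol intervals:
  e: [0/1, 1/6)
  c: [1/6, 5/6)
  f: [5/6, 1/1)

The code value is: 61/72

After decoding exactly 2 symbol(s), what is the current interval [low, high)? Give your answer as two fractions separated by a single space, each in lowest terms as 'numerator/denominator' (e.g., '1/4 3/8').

Step 1: interval [0/1, 1/1), width = 1/1 - 0/1 = 1/1
  'e': [0/1 + 1/1*0/1, 0/1 + 1/1*1/6) = [0/1, 1/6)
  'c': [0/1 + 1/1*1/6, 0/1 + 1/1*5/6) = [1/6, 5/6)
  'f': [0/1 + 1/1*5/6, 0/1 + 1/1*1/1) = [5/6, 1/1) <- contains code 61/72
  emit 'f', narrow to [5/6, 1/1)
Step 2: interval [5/6, 1/1), width = 1/1 - 5/6 = 1/6
  'e': [5/6 + 1/6*0/1, 5/6 + 1/6*1/6) = [5/6, 31/36) <- contains code 61/72
  'c': [5/6 + 1/6*1/6, 5/6 + 1/6*5/6) = [31/36, 35/36)
  'f': [5/6 + 1/6*5/6, 5/6 + 1/6*1/1) = [35/36, 1/1)
  emit 'e', narrow to [5/6, 31/36)

Answer: 5/6 31/36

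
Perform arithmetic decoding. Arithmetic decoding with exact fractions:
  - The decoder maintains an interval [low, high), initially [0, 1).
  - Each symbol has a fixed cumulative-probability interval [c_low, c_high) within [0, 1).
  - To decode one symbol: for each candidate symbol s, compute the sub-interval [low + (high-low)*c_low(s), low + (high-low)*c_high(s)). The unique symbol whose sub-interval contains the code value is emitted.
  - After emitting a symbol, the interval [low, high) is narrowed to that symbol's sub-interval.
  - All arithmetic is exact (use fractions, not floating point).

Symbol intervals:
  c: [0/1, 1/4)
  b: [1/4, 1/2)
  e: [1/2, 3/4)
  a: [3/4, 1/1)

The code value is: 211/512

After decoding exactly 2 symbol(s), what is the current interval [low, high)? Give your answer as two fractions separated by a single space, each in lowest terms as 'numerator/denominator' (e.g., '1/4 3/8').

Step 1: interval [0/1, 1/1), width = 1/1 - 0/1 = 1/1
  'c': [0/1 + 1/1*0/1, 0/1 + 1/1*1/4) = [0/1, 1/4)
  'b': [0/1 + 1/1*1/4, 0/1 + 1/1*1/2) = [1/4, 1/2) <- contains code 211/512
  'e': [0/1 + 1/1*1/2, 0/1 + 1/1*3/4) = [1/2, 3/4)
  'a': [0/1 + 1/1*3/4, 0/1 + 1/1*1/1) = [3/4, 1/1)
  emit 'b', narrow to [1/4, 1/2)
Step 2: interval [1/4, 1/2), width = 1/2 - 1/4 = 1/4
  'c': [1/4 + 1/4*0/1, 1/4 + 1/4*1/4) = [1/4, 5/16)
  'b': [1/4 + 1/4*1/4, 1/4 + 1/4*1/2) = [5/16, 3/8)
  'e': [1/4 + 1/4*1/2, 1/4 + 1/4*3/4) = [3/8, 7/16) <- contains code 211/512
  'a': [1/4 + 1/4*3/4, 1/4 + 1/4*1/1) = [7/16, 1/2)
  emit 'e', narrow to [3/8, 7/16)

Answer: 3/8 7/16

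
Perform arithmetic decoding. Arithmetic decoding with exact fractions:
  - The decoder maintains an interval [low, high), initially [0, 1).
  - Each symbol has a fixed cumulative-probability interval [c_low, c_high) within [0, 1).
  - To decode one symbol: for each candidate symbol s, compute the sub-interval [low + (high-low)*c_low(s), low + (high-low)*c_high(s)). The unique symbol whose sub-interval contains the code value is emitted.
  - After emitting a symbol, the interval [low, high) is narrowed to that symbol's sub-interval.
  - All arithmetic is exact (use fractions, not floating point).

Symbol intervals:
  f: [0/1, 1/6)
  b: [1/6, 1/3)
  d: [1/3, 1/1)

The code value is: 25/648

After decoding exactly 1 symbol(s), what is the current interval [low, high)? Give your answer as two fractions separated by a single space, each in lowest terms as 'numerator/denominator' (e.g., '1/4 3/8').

Answer: 0/1 1/6

Derivation:
Step 1: interval [0/1, 1/1), width = 1/1 - 0/1 = 1/1
  'f': [0/1 + 1/1*0/1, 0/1 + 1/1*1/6) = [0/1, 1/6) <- contains code 25/648
  'b': [0/1 + 1/1*1/6, 0/1 + 1/1*1/3) = [1/6, 1/3)
  'd': [0/1 + 1/1*1/3, 0/1 + 1/1*1/1) = [1/3, 1/1)
  emit 'f', narrow to [0/1, 1/6)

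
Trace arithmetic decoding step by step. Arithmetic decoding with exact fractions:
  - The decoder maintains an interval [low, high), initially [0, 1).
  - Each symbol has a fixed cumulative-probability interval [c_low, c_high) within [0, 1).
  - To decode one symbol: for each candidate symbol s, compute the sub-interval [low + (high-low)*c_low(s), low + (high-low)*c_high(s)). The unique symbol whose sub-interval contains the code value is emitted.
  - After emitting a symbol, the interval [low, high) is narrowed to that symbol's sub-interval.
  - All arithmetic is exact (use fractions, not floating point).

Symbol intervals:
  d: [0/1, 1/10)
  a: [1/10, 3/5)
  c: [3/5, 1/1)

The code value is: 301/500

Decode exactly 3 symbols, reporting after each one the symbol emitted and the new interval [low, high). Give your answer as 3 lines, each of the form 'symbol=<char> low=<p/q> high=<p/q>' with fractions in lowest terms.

Answer: symbol=c low=3/5 high=1/1
symbol=d low=3/5 high=16/25
symbol=d low=3/5 high=151/250

Derivation:
Step 1: interval [0/1, 1/1), width = 1/1 - 0/1 = 1/1
  'd': [0/1 + 1/1*0/1, 0/1 + 1/1*1/10) = [0/1, 1/10)
  'a': [0/1 + 1/1*1/10, 0/1 + 1/1*3/5) = [1/10, 3/5)
  'c': [0/1 + 1/1*3/5, 0/1 + 1/1*1/1) = [3/5, 1/1) <- contains code 301/500
  emit 'c', narrow to [3/5, 1/1)
Step 2: interval [3/5, 1/1), width = 1/1 - 3/5 = 2/5
  'd': [3/5 + 2/5*0/1, 3/5 + 2/5*1/10) = [3/5, 16/25) <- contains code 301/500
  'a': [3/5 + 2/5*1/10, 3/5 + 2/5*3/5) = [16/25, 21/25)
  'c': [3/5 + 2/5*3/5, 3/5 + 2/5*1/1) = [21/25, 1/1)
  emit 'd', narrow to [3/5, 16/25)
Step 3: interval [3/5, 16/25), width = 16/25 - 3/5 = 1/25
  'd': [3/5 + 1/25*0/1, 3/5 + 1/25*1/10) = [3/5, 151/250) <- contains code 301/500
  'a': [3/5 + 1/25*1/10, 3/5 + 1/25*3/5) = [151/250, 78/125)
  'c': [3/5 + 1/25*3/5, 3/5 + 1/25*1/1) = [78/125, 16/25)
  emit 'd', narrow to [3/5, 151/250)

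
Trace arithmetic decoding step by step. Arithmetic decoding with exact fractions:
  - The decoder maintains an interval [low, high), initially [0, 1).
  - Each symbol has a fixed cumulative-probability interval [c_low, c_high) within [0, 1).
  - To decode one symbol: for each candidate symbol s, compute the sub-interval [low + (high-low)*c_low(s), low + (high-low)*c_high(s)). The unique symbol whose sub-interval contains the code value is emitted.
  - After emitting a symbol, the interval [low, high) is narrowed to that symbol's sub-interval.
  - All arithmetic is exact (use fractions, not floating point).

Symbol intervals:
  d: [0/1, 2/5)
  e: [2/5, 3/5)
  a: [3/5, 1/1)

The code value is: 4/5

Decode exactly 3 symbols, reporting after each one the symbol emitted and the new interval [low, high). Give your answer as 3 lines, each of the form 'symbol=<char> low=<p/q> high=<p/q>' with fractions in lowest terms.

Answer: symbol=a low=3/5 high=1/1
symbol=e low=19/25 high=21/25
symbol=e low=99/125 high=101/125

Derivation:
Step 1: interval [0/1, 1/1), width = 1/1 - 0/1 = 1/1
  'd': [0/1 + 1/1*0/1, 0/1 + 1/1*2/5) = [0/1, 2/5)
  'e': [0/1 + 1/1*2/5, 0/1 + 1/1*3/5) = [2/5, 3/5)
  'a': [0/1 + 1/1*3/5, 0/1 + 1/1*1/1) = [3/5, 1/1) <- contains code 4/5
  emit 'a', narrow to [3/5, 1/1)
Step 2: interval [3/5, 1/1), width = 1/1 - 3/5 = 2/5
  'd': [3/5 + 2/5*0/1, 3/5 + 2/5*2/5) = [3/5, 19/25)
  'e': [3/5 + 2/5*2/5, 3/5 + 2/5*3/5) = [19/25, 21/25) <- contains code 4/5
  'a': [3/5 + 2/5*3/5, 3/5 + 2/5*1/1) = [21/25, 1/1)
  emit 'e', narrow to [19/25, 21/25)
Step 3: interval [19/25, 21/25), width = 21/25 - 19/25 = 2/25
  'd': [19/25 + 2/25*0/1, 19/25 + 2/25*2/5) = [19/25, 99/125)
  'e': [19/25 + 2/25*2/5, 19/25 + 2/25*3/5) = [99/125, 101/125) <- contains code 4/5
  'a': [19/25 + 2/25*3/5, 19/25 + 2/25*1/1) = [101/125, 21/25)
  emit 'e', narrow to [99/125, 101/125)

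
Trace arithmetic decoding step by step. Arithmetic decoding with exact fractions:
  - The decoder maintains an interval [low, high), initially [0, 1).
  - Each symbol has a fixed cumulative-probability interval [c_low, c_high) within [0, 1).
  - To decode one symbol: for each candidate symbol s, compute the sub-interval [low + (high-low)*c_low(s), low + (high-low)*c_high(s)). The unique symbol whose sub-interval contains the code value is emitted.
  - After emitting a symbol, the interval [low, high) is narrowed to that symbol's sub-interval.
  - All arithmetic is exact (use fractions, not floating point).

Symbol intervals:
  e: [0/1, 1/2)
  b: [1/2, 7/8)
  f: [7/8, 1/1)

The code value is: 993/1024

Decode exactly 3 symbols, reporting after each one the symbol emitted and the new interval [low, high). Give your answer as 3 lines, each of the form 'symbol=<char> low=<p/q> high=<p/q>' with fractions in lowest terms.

Step 1: interval [0/1, 1/1), width = 1/1 - 0/1 = 1/1
  'e': [0/1 + 1/1*0/1, 0/1 + 1/1*1/2) = [0/1, 1/2)
  'b': [0/1 + 1/1*1/2, 0/1 + 1/1*7/8) = [1/2, 7/8)
  'f': [0/1 + 1/1*7/8, 0/1 + 1/1*1/1) = [7/8, 1/1) <- contains code 993/1024
  emit 'f', narrow to [7/8, 1/1)
Step 2: interval [7/8, 1/1), width = 1/1 - 7/8 = 1/8
  'e': [7/8 + 1/8*0/1, 7/8 + 1/8*1/2) = [7/8, 15/16)
  'b': [7/8 + 1/8*1/2, 7/8 + 1/8*7/8) = [15/16, 63/64) <- contains code 993/1024
  'f': [7/8 + 1/8*7/8, 7/8 + 1/8*1/1) = [63/64, 1/1)
  emit 'b', narrow to [15/16, 63/64)
Step 3: interval [15/16, 63/64), width = 63/64 - 15/16 = 3/64
  'e': [15/16 + 3/64*0/1, 15/16 + 3/64*1/2) = [15/16, 123/128)
  'b': [15/16 + 3/64*1/2, 15/16 + 3/64*7/8) = [123/128, 501/512) <- contains code 993/1024
  'f': [15/16 + 3/64*7/8, 15/16 + 3/64*1/1) = [501/512, 63/64)
  emit 'b', narrow to [123/128, 501/512)

Answer: symbol=f low=7/8 high=1/1
symbol=b low=15/16 high=63/64
symbol=b low=123/128 high=501/512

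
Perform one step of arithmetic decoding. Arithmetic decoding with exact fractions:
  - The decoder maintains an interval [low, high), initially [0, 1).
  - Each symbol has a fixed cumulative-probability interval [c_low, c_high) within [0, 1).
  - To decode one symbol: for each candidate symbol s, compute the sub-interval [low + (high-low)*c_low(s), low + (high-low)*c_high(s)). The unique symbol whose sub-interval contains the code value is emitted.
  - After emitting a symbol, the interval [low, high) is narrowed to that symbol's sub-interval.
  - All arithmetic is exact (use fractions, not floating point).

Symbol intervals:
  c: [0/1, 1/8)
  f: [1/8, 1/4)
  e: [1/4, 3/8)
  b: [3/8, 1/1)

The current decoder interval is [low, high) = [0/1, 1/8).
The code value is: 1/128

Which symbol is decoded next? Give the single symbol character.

Interval width = high − low = 1/8 − 0/1 = 1/8
Scaled code = (code − low) / width = (1/128 − 0/1) / 1/8 = 1/16
  c: [0/1, 1/8) ← scaled code falls here ✓
  f: [1/8, 1/4) 
  e: [1/4, 3/8) 
  b: [3/8, 1/1) 

Answer: c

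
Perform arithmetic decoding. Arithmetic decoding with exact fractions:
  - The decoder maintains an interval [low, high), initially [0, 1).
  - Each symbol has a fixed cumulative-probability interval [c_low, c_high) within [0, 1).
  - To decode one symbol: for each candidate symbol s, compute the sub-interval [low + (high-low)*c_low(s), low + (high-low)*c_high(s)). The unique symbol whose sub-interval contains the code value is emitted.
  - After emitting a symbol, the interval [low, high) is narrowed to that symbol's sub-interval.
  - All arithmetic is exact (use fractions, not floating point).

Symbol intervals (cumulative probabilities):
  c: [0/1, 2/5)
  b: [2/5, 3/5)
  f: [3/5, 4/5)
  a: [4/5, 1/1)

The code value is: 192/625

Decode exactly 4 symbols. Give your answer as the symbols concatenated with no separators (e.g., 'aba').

Answer: cfac

Derivation:
Step 1: interval [0/1, 1/1), width = 1/1 - 0/1 = 1/1
  'c': [0/1 + 1/1*0/1, 0/1 + 1/1*2/5) = [0/1, 2/5) <- contains code 192/625
  'b': [0/1 + 1/1*2/5, 0/1 + 1/1*3/5) = [2/5, 3/5)
  'f': [0/1 + 1/1*3/5, 0/1 + 1/1*4/5) = [3/5, 4/5)
  'a': [0/1 + 1/1*4/5, 0/1 + 1/1*1/1) = [4/5, 1/1)
  emit 'c', narrow to [0/1, 2/5)
Step 2: interval [0/1, 2/5), width = 2/5 - 0/1 = 2/5
  'c': [0/1 + 2/5*0/1, 0/1 + 2/5*2/5) = [0/1, 4/25)
  'b': [0/1 + 2/5*2/5, 0/1 + 2/5*3/5) = [4/25, 6/25)
  'f': [0/1 + 2/5*3/5, 0/1 + 2/5*4/5) = [6/25, 8/25) <- contains code 192/625
  'a': [0/1 + 2/5*4/5, 0/1 + 2/5*1/1) = [8/25, 2/5)
  emit 'f', narrow to [6/25, 8/25)
Step 3: interval [6/25, 8/25), width = 8/25 - 6/25 = 2/25
  'c': [6/25 + 2/25*0/1, 6/25 + 2/25*2/5) = [6/25, 34/125)
  'b': [6/25 + 2/25*2/5, 6/25 + 2/25*3/5) = [34/125, 36/125)
  'f': [6/25 + 2/25*3/5, 6/25 + 2/25*4/5) = [36/125, 38/125)
  'a': [6/25 + 2/25*4/5, 6/25 + 2/25*1/1) = [38/125, 8/25) <- contains code 192/625
  emit 'a', narrow to [38/125, 8/25)
Step 4: interval [38/125, 8/25), width = 8/25 - 38/125 = 2/125
  'c': [38/125 + 2/125*0/1, 38/125 + 2/125*2/5) = [38/125, 194/625) <- contains code 192/625
  'b': [38/125 + 2/125*2/5, 38/125 + 2/125*3/5) = [194/625, 196/625)
  'f': [38/125 + 2/125*3/5, 38/125 + 2/125*4/5) = [196/625, 198/625)
  'a': [38/125 + 2/125*4/5, 38/125 + 2/125*1/1) = [198/625, 8/25)
  emit 'c', narrow to [38/125, 194/625)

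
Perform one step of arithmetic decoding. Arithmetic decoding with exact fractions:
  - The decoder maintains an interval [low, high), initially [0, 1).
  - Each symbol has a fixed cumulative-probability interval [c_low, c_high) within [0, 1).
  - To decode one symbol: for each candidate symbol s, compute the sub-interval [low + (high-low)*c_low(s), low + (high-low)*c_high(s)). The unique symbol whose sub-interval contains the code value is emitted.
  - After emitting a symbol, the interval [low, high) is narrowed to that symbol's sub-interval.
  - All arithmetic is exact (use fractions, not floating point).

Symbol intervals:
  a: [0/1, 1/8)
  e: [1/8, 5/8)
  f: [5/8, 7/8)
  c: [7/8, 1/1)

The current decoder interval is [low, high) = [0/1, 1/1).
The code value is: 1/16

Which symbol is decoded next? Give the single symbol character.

Interval width = high − low = 1/1 − 0/1 = 1/1
Scaled code = (code − low) / width = (1/16 − 0/1) / 1/1 = 1/16
  a: [0/1, 1/8) ← scaled code falls here ✓
  e: [1/8, 5/8) 
  f: [5/8, 7/8) 
  c: [7/8, 1/1) 

Answer: a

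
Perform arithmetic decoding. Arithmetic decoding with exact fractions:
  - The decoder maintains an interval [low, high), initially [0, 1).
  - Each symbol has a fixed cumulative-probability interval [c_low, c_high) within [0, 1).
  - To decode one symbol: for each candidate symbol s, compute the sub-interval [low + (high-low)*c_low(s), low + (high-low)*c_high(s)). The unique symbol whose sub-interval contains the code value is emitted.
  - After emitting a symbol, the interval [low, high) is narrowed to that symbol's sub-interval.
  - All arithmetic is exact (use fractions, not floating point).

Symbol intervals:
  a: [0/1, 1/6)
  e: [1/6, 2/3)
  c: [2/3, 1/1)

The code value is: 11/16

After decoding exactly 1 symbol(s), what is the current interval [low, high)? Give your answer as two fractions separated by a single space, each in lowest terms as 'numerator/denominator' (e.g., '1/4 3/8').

Step 1: interval [0/1, 1/1), width = 1/1 - 0/1 = 1/1
  'a': [0/1 + 1/1*0/1, 0/1 + 1/1*1/6) = [0/1, 1/6)
  'e': [0/1 + 1/1*1/6, 0/1 + 1/1*2/3) = [1/6, 2/3)
  'c': [0/1 + 1/1*2/3, 0/1 + 1/1*1/1) = [2/3, 1/1) <- contains code 11/16
  emit 'c', narrow to [2/3, 1/1)

Answer: 2/3 1/1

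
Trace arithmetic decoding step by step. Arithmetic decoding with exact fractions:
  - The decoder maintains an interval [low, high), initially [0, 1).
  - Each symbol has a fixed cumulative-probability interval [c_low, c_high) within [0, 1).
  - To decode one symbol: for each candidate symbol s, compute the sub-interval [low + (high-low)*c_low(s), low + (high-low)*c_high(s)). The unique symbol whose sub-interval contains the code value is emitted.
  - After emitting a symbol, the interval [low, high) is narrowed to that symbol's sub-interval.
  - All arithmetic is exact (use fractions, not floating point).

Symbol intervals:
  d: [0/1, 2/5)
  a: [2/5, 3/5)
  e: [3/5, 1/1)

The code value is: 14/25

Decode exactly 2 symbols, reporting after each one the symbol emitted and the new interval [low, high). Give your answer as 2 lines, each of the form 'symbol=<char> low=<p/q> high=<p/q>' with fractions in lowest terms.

Answer: symbol=a low=2/5 high=3/5
symbol=e low=13/25 high=3/5

Derivation:
Step 1: interval [0/1, 1/1), width = 1/1 - 0/1 = 1/1
  'd': [0/1 + 1/1*0/1, 0/1 + 1/1*2/5) = [0/1, 2/5)
  'a': [0/1 + 1/1*2/5, 0/1 + 1/1*3/5) = [2/5, 3/5) <- contains code 14/25
  'e': [0/1 + 1/1*3/5, 0/1 + 1/1*1/1) = [3/5, 1/1)
  emit 'a', narrow to [2/5, 3/5)
Step 2: interval [2/5, 3/5), width = 3/5 - 2/5 = 1/5
  'd': [2/5 + 1/5*0/1, 2/5 + 1/5*2/5) = [2/5, 12/25)
  'a': [2/5 + 1/5*2/5, 2/5 + 1/5*3/5) = [12/25, 13/25)
  'e': [2/5 + 1/5*3/5, 2/5 + 1/5*1/1) = [13/25, 3/5) <- contains code 14/25
  emit 'e', narrow to [13/25, 3/5)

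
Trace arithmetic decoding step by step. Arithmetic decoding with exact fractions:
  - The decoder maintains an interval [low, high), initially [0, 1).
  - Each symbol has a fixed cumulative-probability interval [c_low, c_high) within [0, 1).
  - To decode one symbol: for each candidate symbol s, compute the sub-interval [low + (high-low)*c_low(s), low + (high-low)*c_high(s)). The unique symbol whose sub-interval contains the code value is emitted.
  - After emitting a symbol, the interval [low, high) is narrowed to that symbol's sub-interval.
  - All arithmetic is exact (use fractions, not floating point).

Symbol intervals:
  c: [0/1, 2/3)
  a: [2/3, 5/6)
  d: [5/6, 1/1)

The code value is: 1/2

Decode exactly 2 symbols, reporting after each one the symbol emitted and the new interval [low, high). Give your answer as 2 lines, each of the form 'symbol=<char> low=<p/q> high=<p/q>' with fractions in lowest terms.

Answer: symbol=c low=0/1 high=2/3
symbol=a low=4/9 high=5/9

Derivation:
Step 1: interval [0/1, 1/1), width = 1/1 - 0/1 = 1/1
  'c': [0/1 + 1/1*0/1, 0/1 + 1/1*2/3) = [0/1, 2/3) <- contains code 1/2
  'a': [0/1 + 1/1*2/3, 0/1 + 1/1*5/6) = [2/3, 5/6)
  'd': [0/1 + 1/1*5/6, 0/1 + 1/1*1/1) = [5/6, 1/1)
  emit 'c', narrow to [0/1, 2/3)
Step 2: interval [0/1, 2/3), width = 2/3 - 0/1 = 2/3
  'c': [0/1 + 2/3*0/1, 0/1 + 2/3*2/3) = [0/1, 4/9)
  'a': [0/1 + 2/3*2/3, 0/1 + 2/3*5/6) = [4/9, 5/9) <- contains code 1/2
  'd': [0/1 + 2/3*5/6, 0/1 + 2/3*1/1) = [5/9, 2/3)
  emit 'a', narrow to [4/9, 5/9)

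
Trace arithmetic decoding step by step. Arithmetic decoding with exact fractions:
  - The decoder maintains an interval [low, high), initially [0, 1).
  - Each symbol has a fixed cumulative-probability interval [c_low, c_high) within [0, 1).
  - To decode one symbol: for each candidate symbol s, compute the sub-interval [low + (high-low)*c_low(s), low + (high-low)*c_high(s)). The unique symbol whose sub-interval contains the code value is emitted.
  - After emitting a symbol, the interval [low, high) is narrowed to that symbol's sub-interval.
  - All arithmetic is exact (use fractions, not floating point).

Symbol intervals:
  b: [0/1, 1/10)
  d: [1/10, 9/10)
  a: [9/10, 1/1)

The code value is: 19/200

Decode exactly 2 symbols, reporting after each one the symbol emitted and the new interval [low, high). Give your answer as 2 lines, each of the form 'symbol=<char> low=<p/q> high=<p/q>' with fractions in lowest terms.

Step 1: interval [0/1, 1/1), width = 1/1 - 0/1 = 1/1
  'b': [0/1 + 1/1*0/1, 0/1 + 1/1*1/10) = [0/1, 1/10) <- contains code 19/200
  'd': [0/1 + 1/1*1/10, 0/1 + 1/1*9/10) = [1/10, 9/10)
  'a': [0/1 + 1/1*9/10, 0/1 + 1/1*1/1) = [9/10, 1/1)
  emit 'b', narrow to [0/1, 1/10)
Step 2: interval [0/1, 1/10), width = 1/10 - 0/1 = 1/10
  'b': [0/1 + 1/10*0/1, 0/1 + 1/10*1/10) = [0/1, 1/100)
  'd': [0/1 + 1/10*1/10, 0/1 + 1/10*9/10) = [1/100, 9/100)
  'a': [0/1 + 1/10*9/10, 0/1 + 1/10*1/1) = [9/100, 1/10) <- contains code 19/200
  emit 'a', narrow to [9/100, 1/10)

Answer: symbol=b low=0/1 high=1/10
symbol=a low=9/100 high=1/10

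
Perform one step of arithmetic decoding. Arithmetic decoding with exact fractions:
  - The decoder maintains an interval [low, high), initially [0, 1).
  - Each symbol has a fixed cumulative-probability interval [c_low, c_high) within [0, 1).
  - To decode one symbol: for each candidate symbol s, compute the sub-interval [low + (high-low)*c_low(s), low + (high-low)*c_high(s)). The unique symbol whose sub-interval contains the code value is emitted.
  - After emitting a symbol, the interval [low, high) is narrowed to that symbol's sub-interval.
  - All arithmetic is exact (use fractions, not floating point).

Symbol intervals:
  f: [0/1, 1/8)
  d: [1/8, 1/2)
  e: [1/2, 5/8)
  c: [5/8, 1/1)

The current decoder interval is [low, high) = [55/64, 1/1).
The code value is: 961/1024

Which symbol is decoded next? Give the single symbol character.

Answer: e

Derivation:
Interval width = high − low = 1/1 − 55/64 = 9/64
Scaled code = (code − low) / width = (961/1024 − 55/64) / 9/64 = 9/16
  f: [0/1, 1/8) 
  d: [1/8, 1/2) 
  e: [1/2, 5/8) ← scaled code falls here ✓
  c: [5/8, 1/1) 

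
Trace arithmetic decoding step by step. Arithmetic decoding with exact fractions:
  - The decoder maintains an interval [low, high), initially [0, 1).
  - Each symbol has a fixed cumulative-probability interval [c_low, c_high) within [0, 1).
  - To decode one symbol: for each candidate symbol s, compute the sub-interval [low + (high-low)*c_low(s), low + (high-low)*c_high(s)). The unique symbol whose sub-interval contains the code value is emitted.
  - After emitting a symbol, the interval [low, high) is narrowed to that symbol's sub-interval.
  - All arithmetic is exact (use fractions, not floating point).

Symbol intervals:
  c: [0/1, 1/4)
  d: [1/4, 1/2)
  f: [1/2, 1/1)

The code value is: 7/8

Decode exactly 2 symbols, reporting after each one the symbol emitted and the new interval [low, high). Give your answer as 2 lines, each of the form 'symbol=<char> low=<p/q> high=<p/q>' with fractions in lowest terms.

Answer: symbol=f low=1/2 high=1/1
symbol=f low=3/4 high=1/1

Derivation:
Step 1: interval [0/1, 1/1), width = 1/1 - 0/1 = 1/1
  'c': [0/1 + 1/1*0/1, 0/1 + 1/1*1/4) = [0/1, 1/4)
  'd': [0/1 + 1/1*1/4, 0/1 + 1/1*1/2) = [1/4, 1/2)
  'f': [0/1 + 1/1*1/2, 0/1 + 1/1*1/1) = [1/2, 1/1) <- contains code 7/8
  emit 'f', narrow to [1/2, 1/1)
Step 2: interval [1/2, 1/1), width = 1/1 - 1/2 = 1/2
  'c': [1/2 + 1/2*0/1, 1/2 + 1/2*1/4) = [1/2, 5/8)
  'd': [1/2 + 1/2*1/4, 1/2 + 1/2*1/2) = [5/8, 3/4)
  'f': [1/2 + 1/2*1/2, 1/2 + 1/2*1/1) = [3/4, 1/1) <- contains code 7/8
  emit 'f', narrow to [3/4, 1/1)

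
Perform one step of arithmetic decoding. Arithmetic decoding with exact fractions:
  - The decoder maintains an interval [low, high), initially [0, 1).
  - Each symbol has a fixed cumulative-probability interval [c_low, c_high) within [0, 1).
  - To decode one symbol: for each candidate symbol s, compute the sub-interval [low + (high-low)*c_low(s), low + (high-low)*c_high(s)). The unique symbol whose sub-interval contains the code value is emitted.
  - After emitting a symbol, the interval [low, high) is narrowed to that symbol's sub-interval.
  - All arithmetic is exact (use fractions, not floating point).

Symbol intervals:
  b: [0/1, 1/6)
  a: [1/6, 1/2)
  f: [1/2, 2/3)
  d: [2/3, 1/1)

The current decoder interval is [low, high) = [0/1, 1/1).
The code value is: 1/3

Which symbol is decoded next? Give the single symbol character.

Answer: a

Derivation:
Interval width = high − low = 1/1 − 0/1 = 1/1
Scaled code = (code − low) / width = (1/3 − 0/1) / 1/1 = 1/3
  b: [0/1, 1/6) 
  a: [1/6, 1/2) ← scaled code falls here ✓
  f: [1/2, 2/3) 
  d: [2/3, 1/1) 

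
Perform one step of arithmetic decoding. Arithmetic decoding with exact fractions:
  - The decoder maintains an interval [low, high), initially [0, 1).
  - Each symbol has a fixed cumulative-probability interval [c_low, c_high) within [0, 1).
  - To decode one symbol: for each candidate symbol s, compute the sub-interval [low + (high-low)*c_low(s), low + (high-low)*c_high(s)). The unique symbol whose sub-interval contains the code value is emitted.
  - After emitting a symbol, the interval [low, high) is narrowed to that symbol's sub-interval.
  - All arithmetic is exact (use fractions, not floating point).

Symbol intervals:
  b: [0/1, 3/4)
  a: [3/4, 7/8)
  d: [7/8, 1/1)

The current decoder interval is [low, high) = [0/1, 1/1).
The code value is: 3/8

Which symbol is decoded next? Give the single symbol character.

Answer: b

Derivation:
Interval width = high − low = 1/1 − 0/1 = 1/1
Scaled code = (code − low) / width = (3/8 − 0/1) / 1/1 = 3/8
  b: [0/1, 3/4) ← scaled code falls here ✓
  a: [3/4, 7/8) 
  d: [7/8, 1/1) 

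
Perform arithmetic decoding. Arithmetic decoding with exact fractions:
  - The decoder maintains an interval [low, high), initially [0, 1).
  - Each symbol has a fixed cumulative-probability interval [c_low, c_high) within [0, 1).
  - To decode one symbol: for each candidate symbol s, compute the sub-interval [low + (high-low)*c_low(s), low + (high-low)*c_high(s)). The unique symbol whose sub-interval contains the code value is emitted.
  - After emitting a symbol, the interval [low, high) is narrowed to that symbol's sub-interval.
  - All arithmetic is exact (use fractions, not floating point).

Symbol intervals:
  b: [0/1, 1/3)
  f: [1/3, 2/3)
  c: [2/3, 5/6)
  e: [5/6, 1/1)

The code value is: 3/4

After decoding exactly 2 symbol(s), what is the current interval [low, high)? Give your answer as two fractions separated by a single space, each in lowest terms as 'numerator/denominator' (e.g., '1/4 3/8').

Answer: 13/18 7/9

Derivation:
Step 1: interval [0/1, 1/1), width = 1/1 - 0/1 = 1/1
  'b': [0/1 + 1/1*0/1, 0/1 + 1/1*1/3) = [0/1, 1/3)
  'f': [0/1 + 1/1*1/3, 0/1 + 1/1*2/3) = [1/3, 2/3)
  'c': [0/1 + 1/1*2/3, 0/1 + 1/1*5/6) = [2/3, 5/6) <- contains code 3/4
  'e': [0/1 + 1/1*5/6, 0/1 + 1/1*1/1) = [5/6, 1/1)
  emit 'c', narrow to [2/3, 5/6)
Step 2: interval [2/3, 5/6), width = 5/6 - 2/3 = 1/6
  'b': [2/3 + 1/6*0/1, 2/3 + 1/6*1/3) = [2/3, 13/18)
  'f': [2/3 + 1/6*1/3, 2/3 + 1/6*2/3) = [13/18, 7/9) <- contains code 3/4
  'c': [2/3 + 1/6*2/3, 2/3 + 1/6*5/6) = [7/9, 29/36)
  'e': [2/3 + 1/6*5/6, 2/3 + 1/6*1/1) = [29/36, 5/6)
  emit 'f', narrow to [13/18, 7/9)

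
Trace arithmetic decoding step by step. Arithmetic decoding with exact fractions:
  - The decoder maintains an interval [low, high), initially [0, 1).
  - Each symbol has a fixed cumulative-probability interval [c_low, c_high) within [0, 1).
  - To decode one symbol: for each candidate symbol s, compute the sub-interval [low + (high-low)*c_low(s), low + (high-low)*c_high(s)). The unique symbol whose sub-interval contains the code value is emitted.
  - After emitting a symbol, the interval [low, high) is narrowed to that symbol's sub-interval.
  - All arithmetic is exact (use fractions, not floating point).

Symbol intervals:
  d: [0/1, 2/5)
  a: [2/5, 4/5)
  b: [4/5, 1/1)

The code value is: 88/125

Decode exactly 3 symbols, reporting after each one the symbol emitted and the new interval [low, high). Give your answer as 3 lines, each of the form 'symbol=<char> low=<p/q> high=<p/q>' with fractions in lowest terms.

Answer: symbol=a low=2/5 high=4/5
symbol=a low=14/25 high=18/25
symbol=b low=86/125 high=18/25

Derivation:
Step 1: interval [0/1, 1/1), width = 1/1 - 0/1 = 1/1
  'd': [0/1 + 1/1*0/1, 0/1 + 1/1*2/5) = [0/1, 2/5)
  'a': [0/1 + 1/1*2/5, 0/1 + 1/1*4/5) = [2/5, 4/5) <- contains code 88/125
  'b': [0/1 + 1/1*4/5, 0/1 + 1/1*1/1) = [4/5, 1/1)
  emit 'a', narrow to [2/5, 4/5)
Step 2: interval [2/5, 4/5), width = 4/5 - 2/5 = 2/5
  'd': [2/5 + 2/5*0/1, 2/5 + 2/5*2/5) = [2/5, 14/25)
  'a': [2/5 + 2/5*2/5, 2/5 + 2/5*4/5) = [14/25, 18/25) <- contains code 88/125
  'b': [2/5 + 2/5*4/5, 2/5 + 2/5*1/1) = [18/25, 4/5)
  emit 'a', narrow to [14/25, 18/25)
Step 3: interval [14/25, 18/25), width = 18/25 - 14/25 = 4/25
  'd': [14/25 + 4/25*0/1, 14/25 + 4/25*2/5) = [14/25, 78/125)
  'a': [14/25 + 4/25*2/5, 14/25 + 4/25*4/5) = [78/125, 86/125)
  'b': [14/25 + 4/25*4/5, 14/25 + 4/25*1/1) = [86/125, 18/25) <- contains code 88/125
  emit 'b', narrow to [86/125, 18/25)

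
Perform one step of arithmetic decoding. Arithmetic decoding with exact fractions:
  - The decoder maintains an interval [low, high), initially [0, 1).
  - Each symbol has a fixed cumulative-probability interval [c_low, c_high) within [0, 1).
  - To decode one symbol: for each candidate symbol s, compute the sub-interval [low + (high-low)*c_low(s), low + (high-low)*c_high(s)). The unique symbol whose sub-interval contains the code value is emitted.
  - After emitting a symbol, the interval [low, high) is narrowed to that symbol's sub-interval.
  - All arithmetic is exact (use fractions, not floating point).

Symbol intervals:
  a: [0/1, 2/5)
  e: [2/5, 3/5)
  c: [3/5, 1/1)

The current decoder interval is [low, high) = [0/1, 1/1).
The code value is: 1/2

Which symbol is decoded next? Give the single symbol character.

Answer: e

Derivation:
Interval width = high − low = 1/1 − 0/1 = 1/1
Scaled code = (code − low) / width = (1/2 − 0/1) / 1/1 = 1/2
  a: [0/1, 2/5) 
  e: [2/5, 3/5) ← scaled code falls here ✓
  c: [3/5, 1/1) 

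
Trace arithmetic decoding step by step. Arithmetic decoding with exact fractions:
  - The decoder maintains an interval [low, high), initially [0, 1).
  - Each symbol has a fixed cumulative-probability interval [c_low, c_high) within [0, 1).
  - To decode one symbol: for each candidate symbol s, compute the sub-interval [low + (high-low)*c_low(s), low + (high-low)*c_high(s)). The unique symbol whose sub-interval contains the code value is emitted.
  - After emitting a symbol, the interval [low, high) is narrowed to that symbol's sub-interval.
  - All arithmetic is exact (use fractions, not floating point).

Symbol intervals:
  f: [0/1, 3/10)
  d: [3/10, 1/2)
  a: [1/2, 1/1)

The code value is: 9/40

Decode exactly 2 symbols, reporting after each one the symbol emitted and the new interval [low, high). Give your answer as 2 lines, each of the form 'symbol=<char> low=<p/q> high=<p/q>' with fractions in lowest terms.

Step 1: interval [0/1, 1/1), width = 1/1 - 0/1 = 1/1
  'f': [0/1 + 1/1*0/1, 0/1 + 1/1*3/10) = [0/1, 3/10) <- contains code 9/40
  'd': [0/1 + 1/1*3/10, 0/1 + 1/1*1/2) = [3/10, 1/2)
  'a': [0/1 + 1/1*1/2, 0/1 + 1/1*1/1) = [1/2, 1/1)
  emit 'f', narrow to [0/1, 3/10)
Step 2: interval [0/1, 3/10), width = 3/10 - 0/1 = 3/10
  'f': [0/1 + 3/10*0/1, 0/1 + 3/10*3/10) = [0/1, 9/100)
  'd': [0/1 + 3/10*3/10, 0/1 + 3/10*1/2) = [9/100, 3/20)
  'a': [0/1 + 3/10*1/2, 0/1 + 3/10*1/1) = [3/20, 3/10) <- contains code 9/40
  emit 'a', narrow to [3/20, 3/10)

Answer: symbol=f low=0/1 high=3/10
symbol=a low=3/20 high=3/10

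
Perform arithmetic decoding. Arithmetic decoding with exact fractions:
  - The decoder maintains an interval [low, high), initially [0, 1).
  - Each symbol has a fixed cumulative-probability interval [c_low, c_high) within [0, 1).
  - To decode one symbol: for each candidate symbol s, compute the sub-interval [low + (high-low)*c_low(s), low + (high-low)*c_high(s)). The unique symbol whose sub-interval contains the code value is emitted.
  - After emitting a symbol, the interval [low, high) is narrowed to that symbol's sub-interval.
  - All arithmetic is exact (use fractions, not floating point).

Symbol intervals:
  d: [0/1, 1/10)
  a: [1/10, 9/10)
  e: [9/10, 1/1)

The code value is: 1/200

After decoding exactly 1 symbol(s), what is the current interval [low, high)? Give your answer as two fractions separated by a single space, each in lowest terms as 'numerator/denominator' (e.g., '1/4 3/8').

Step 1: interval [0/1, 1/1), width = 1/1 - 0/1 = 1/1
  'd': [0/1 + 1/1*0/1, 0/1 + 1/1*1/10) = [0/1, 1/10) <- contains code 1/200
  'a': [0/1 + 1/1*1/10, 0/1 + 1/1*9/10) = [1/10, 9/10)
  'e': [0/1 + 1/1*9/10, 0/1 + 1/1*1/1) = [9/10, 1/1)
  emit 'd', narrow to [0/1, 1/10)

Answer: 0/1 1/10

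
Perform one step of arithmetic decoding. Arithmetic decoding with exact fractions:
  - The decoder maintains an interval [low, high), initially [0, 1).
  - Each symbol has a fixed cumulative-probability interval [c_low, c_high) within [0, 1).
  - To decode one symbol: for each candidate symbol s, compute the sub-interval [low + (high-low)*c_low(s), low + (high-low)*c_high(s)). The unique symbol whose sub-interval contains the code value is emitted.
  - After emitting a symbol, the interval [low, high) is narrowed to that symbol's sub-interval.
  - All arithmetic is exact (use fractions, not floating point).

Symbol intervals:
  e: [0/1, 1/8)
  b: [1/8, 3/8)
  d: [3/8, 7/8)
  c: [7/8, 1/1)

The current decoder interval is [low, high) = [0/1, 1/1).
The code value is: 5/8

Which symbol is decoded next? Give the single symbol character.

Interval width = high − low = 1/1 − 0/1 = 1/1
Scaled code = (code − low) / width = (5/8 − 0/1) / 1/1 = 5/8
  e: [0/1, 1/8) 
  b: [1/8, 3/8) 
  d: [3/8, 7/8) ← scaled code falls here ✓
  c: [7/8, 1/1) 

Answer: d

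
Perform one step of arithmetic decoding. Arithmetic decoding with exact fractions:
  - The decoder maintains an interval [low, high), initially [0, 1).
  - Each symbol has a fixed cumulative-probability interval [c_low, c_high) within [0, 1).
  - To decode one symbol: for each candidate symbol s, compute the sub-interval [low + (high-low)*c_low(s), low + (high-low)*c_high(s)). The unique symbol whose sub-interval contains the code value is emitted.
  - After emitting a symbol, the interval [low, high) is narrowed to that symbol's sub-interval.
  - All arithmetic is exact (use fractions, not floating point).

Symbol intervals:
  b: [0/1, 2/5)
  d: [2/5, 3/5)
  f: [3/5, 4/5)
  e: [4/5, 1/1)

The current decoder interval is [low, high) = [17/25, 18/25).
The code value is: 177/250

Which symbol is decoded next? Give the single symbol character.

Answer: f

Derivation:
Interval width = high − low = 18/25 − 17/25 = 1/25
Scaled code = (code − low) / width = (177/250 − 17/25) / 1/25 = 7/10
  b: [0/1, 2/5) 
  d: [2/5, 3/5) 
  f: [3/5, 4/5) ← scaled code falls here ✓
  e: [4/5, 1/1) 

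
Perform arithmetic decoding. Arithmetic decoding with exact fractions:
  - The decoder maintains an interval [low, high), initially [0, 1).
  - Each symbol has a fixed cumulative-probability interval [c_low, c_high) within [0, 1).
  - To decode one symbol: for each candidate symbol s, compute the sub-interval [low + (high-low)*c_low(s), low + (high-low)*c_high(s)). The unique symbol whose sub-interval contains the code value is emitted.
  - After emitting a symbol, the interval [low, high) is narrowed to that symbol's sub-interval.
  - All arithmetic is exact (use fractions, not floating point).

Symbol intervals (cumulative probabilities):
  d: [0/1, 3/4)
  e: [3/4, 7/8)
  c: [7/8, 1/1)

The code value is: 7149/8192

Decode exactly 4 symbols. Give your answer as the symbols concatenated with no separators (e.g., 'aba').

Answer: ecee

Derivation:
Step 1: interval [0/1, 1/1), width = 1/1 - 0/1 = 1/1
  'd': [0/1 + 1/1*0/1, 0/1 + 1/1*3/4) = [0/1, 3/4)
  'e': [0/1 + 1/1*3/4, 0/1 + 1/1*7/8) = [3/4, 7/8) <- contains code 7149/8192
  'c': [0/1 + 1/1*7/8, 0/1 + 1/1*1/1) = [7/8, 1/1)
  emit 'e', narrow to [3/4, 7/8)
Step 2: interval [3/4, 7/8), width = 7/8 - 3/4 = 1/8
  'd': [3/4 + 1/8*0/1, 3/4 + 1/8*3/4) = [3/4, 27/32)
  'e': [3/4 + 1/8*3/4, 3/4 + 1/8*7/8) = [27/32, 55/64)
  'c': [3/4 + 1/8*7/8, 3/4 + 1/8*1/1) = [55/64, 7/8) <- contains code 7149/8192
  emit 'c', narrow to [55/64, 7/8)
Step 3: interval [55/64, 7/8), width = 7/8 - 55/64 = 1/64
  'd': [55/64 + 1/64*0/1, 55/64 + 1/64*3/4) = [55/64, 223/256)
  'e': [55/64 + 1/64*3/4, 55/64 + 1/64*7/8) = [223/256, 447/512) <- contains code 7149/8192
  'c': [55/64 + 1/64*7/8, 55/64 + 1/64*1/1) = [447/512, 7/8)
  emit 'e', narrow to [223/256, 447/512)
Step 4: interval [223/256, 447/512), width = 447/512 - 223/256 = 1/512
  'd': [223/256 + 1/512*0/1, 223/256 + 1/512*3/4) = [223/256, 1787/2048)
  'e': [223/256 + 1/512*3/4, 223/256 + 1/512*7/8) = [1787/2048, 3575/4096) <- contains code 7149/8192
  'c': [223/256 + 1/512*7/8, 223/256 + 1/512*1/1) = [3575/4096, 447/512)
  emit 'e', narrow to [1787/2048, 3575/4096)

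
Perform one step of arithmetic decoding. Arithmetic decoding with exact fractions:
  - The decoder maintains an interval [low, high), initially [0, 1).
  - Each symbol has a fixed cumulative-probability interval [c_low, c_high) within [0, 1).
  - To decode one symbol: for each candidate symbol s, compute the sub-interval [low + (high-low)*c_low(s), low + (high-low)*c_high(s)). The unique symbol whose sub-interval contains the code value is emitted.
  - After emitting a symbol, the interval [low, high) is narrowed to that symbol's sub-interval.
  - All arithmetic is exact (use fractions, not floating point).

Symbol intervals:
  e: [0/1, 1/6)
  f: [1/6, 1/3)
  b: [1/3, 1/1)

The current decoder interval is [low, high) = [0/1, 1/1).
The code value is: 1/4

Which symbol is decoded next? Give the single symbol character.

Answer: f

Derivation:
Interval width = high − low = 1/1 − 0/1 = 1/1
Scaled code = (code − low) / width = (1/4 − 0/1) / 1/1 = 1/4
  e: [0/1, 1/6) 
  f: [1/6, 1/3) ← scaled code falls here ✓
  b: [1/3, 1/1) 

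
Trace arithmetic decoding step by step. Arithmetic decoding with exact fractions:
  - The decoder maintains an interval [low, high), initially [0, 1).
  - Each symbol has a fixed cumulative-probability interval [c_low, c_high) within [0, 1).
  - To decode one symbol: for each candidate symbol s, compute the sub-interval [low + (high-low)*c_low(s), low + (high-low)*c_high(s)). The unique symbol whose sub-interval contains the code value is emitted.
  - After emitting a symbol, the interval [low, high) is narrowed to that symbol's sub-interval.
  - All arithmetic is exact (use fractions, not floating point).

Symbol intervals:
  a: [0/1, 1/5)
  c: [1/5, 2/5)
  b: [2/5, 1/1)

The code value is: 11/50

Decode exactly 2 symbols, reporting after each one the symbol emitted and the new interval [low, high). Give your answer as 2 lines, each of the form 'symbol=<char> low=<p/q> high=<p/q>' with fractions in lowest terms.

Step 1: interval [0/1, 1/1), width = 1/1 - 0/1 = 1/1
  'a': [0/1 + 1/1*0/1, 0/1 + 1/1*1/5) = [0/1, 1/5)
  'c': [0/1 + 1/1*1/5, 0/1 + 1/1*2/5) = [1/5, 2/5) <- contains code 11/50
  'b': [0/1 + 1/1*2/5, 0/1 + 1/1*1/1) = [2/5, 1/1)
  emit 'c', narrow to [1/5, 2/5)
Step 2: interval [1/5, 2/5), width = 2/5 - 1/5 = 1/5
  'a': [1/5 + 1/5*0/1, 1/5 + 1/5*1/5) = [1/5, 6/25) <- contains code 11/50
  'c': [1/5 + 1/5*1/5, 1/5 + 1/5*2/5) = [6/25, 7/25)
  'b': [1/5 + 1/5*2/5, 1/5 + 1/5*1/1) = [7/25, 2/5)
  emit 'a', narrow to [1/5, 6/25)

Answer: symbol=c low=1/5 high=2/5
symbol=a low=1/5 high=6/25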